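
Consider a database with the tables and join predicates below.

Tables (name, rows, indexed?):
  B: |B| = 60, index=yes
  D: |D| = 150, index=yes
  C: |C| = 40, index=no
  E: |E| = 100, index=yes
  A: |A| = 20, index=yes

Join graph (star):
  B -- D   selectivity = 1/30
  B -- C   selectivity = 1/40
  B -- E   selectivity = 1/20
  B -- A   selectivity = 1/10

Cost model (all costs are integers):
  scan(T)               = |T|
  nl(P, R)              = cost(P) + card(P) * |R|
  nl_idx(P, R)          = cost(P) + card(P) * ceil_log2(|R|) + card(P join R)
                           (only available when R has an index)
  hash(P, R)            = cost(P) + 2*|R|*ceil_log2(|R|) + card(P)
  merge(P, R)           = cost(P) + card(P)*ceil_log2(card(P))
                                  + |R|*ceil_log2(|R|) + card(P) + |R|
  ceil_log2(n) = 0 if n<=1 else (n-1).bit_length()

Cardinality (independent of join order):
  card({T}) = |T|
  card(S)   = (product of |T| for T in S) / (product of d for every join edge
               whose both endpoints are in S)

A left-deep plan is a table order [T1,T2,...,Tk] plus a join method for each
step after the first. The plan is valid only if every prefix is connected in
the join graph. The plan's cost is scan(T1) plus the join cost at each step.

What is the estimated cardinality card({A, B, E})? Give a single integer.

600

Tables in S: A(20), B(60), E(100)
Edges inside S: B-E(d=20), B-A(d=10)
numerator = 20 * 60 * 100 = 120000
denominator = 20 * 10 = 200
card(S) = 120000 / 200 = 600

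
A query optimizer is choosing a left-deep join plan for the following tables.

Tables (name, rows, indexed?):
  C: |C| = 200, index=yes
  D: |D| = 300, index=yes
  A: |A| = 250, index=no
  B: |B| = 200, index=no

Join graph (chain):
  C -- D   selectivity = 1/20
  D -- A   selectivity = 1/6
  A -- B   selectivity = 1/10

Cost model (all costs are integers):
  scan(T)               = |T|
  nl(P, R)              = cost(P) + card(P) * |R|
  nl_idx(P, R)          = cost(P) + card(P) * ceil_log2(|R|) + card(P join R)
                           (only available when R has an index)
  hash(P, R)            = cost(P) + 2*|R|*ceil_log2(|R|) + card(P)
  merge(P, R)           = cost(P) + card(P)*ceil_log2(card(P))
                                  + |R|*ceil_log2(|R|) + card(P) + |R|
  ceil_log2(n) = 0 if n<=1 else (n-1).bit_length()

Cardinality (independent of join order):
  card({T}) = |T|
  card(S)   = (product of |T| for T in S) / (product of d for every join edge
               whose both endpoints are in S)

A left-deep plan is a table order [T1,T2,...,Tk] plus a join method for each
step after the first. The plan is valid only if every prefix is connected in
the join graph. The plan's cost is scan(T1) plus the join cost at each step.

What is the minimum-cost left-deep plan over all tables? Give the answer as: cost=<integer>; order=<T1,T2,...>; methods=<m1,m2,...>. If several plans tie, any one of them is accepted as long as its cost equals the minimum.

Selinger DP (subsets sized 1..n):
  {C}: scan cost=200, card=200
  {D}: scan cost=300, card=300
  {A}: scan cost=250, card=250
  {B}: scan cost=200, card=200
  {CD}: card=3000; try (C,hash)→3800, (D,merge)→5000, (D,nl_idx)→5000, (C,merge)→5100, (C,nl_idx)→5700, (D,hash)→5800 …(+2); best=3800 via (C,hash)
  {AD}: card=12500; try (A,hash)→4600, (D,merge)→5500, (A,merge)→5550, (D,hash)→5900, (D,nl_idx)→15000, (D,nl)→75250 …(+1); best=4600 via (A,hash)
  {AB}: card=5000; try (B,hash)→3700, (A,merge)→4250, (B,merge)→4300, (A,hash)→4400, (A,nl)→50200, (B,nl)→50250; best=3700 via (B,hash)
  {ACD}: card=125000; try (A,hash)→10800, (C,hash)→20300, (A,merge)→45050, (C,merge)→193900, (C,nl_idx)→229600, (A,nl)→753800 …(+1); best=10800 via (A,hash)
  {ABD}: card=250000; try (D,hash)→14100, (B,hash)→20300, (D,merge)→76700, (B,merge)→193900, (D,nl_idx)→298700, (D,nl)→1503700 …(+1); best=14100 via (D,hash)
  {ABCD}: card=2500000; try (B,hash)→139000, (C,hash)→267300, (B,merge)→2262600, (C,nl_idx)→4514100, (C,merge)→4765900, (B,nl)→25010800 …(+1); best=139000 via (B,hash)

cost=139000; order=D,C,A,B; methods=hash,hash,hash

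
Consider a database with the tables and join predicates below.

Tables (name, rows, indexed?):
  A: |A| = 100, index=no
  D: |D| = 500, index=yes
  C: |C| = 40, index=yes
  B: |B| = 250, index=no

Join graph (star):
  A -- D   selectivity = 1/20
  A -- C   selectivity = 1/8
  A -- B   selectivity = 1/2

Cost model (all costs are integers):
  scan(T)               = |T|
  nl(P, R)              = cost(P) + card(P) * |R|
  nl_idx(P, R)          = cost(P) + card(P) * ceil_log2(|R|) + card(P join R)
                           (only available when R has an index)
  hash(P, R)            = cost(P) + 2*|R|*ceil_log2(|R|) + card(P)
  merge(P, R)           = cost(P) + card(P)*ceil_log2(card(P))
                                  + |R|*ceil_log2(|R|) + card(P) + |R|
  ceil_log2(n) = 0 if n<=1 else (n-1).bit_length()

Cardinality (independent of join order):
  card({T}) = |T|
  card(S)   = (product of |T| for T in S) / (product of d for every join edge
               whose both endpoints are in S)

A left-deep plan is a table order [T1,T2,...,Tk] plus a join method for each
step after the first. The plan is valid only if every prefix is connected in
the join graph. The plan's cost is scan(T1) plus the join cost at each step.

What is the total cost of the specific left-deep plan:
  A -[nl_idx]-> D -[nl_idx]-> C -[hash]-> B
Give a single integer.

step 1: scan A: cost=100, card=100
step 2: join D via nl_idx
    card(P join D) = 100*500/(20) = 2500
    cost = 100 + 100*9 + 2500 = 3500
step 3: join C via nl_idx
    card(P join C) = 2500*40/(8) = 12500
    cost = 3500 + 2500*6 + 12500 = 31000
step 4: join B via hash
    card(P join B) = 12500*250/(2) = 1562500
    cost = 31000 + 2*250*8 + 12500 = 47500

47500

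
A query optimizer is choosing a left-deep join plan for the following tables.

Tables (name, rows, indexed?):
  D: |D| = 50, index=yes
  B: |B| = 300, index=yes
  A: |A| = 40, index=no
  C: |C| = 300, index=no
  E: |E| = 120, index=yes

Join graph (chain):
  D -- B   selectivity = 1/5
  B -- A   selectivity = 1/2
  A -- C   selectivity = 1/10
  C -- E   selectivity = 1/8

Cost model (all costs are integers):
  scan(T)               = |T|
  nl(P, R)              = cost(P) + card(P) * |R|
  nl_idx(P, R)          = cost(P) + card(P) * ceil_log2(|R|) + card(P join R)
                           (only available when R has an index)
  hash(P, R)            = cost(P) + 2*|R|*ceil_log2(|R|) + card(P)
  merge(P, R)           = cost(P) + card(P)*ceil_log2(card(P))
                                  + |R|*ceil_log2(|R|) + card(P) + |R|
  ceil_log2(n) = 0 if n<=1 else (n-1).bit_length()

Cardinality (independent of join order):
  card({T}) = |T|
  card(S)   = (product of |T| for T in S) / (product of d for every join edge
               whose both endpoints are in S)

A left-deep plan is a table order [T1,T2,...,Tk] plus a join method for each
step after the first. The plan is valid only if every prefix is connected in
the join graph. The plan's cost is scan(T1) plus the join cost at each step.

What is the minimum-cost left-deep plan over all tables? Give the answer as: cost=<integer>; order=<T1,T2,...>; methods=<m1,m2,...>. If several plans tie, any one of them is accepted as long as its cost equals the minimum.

Selinger DP (subsets sized 1..n):
  {D}: scan cost=50, card=50
  {B}: scan cost=300, card=300
  {A}: scan cost=40, card=40
  {C}: scan cost=300, card=300
  {E}: scan cost=120, card=120
  {BD}: card=3000; try (D,hash)→1200, (B,merge)→3400, (B,nl_idx)→3500, (D,merge)→3650, (D,nl_idx)→5100, (B,hash)→5500 …(+2); best=1200 via (D,hash)
  {AB}: card=6000; try (A,hash)→1080, (B,merge)→3320, (A,merge)→3580, (B,hash)→5480, (B,nl_idx)→6400, (B,nl)→12040 …(+1); best=1080 via (A,hash)
  {AC}: card=1200; try (A,hash)→1080, (C,merge)→3320, (A,merge)→3580, (C,hash)→5480, (C,nl)→12040, (A,nl)→12300; best=1080 via (A,hash)
  {CE}: card=4500; try (E,hash)→2280, (C,merge)→4080, (E,merge)→4260, (C,hash)→5640, (E,nl_idx)→6900, (C,nl)→36120 …(+1); best=2280 via (E,hash)
  {ABD}: card=60000; try (A,hash)→4680, (D,hash)→7680, (A,merge)→40480, (D,merge)→85430, (D,nl_idx)→97080, (A,nl)→121200 …(+1); best=4680 via (A,hash)
  {ABC}: card=180000; try (B,hash)→7680, (C,hash)→12480, (B,merge)→18480, (C,merge)→88080, (B,nl_idx)→191880, (B,nl)→361080 …(+1); best=7680 via (B,hash)
  {ACE}: card=18000; try (E,hash)→3960, (A,hash)→7260, (E,merge)→16440, (E,nl_idx)→27480, (A,merge)→65560, (E,nl)→145080 …(+1); best=3960 via (E,hash)
  {ABCD}: card=1800000; try (C,hash)→70080, (D,hash)→188280, (C,merge)→1027680, (D,nl_idx)→2887680, (D,merge)→3428030, (D,nl)→9007680 …(+1); best=70080 via (C,hash)
  {ABCE}: card=2700000; try (B,hash)→27360, (E,hash)→189360, (B,merge)→294960, (B,nl_idx)→2865960, (E,merge)→3428640, (E,nl_idx)→3967680 …(+2); best=27360 via (B,hash)
  {ABCDE}: card=27000000; try (E,hash)→1871760, (D,hash)→2727960, (E,nl_idx)→39670080, (E,merge)→39671040, (D,nl_idx)→43227360, (D,merge)→62127710 …(+2); best=1871760 via (E,hash)

cost=1871760; order=B,D,A,C,E; methods=hash,hash,hash,hash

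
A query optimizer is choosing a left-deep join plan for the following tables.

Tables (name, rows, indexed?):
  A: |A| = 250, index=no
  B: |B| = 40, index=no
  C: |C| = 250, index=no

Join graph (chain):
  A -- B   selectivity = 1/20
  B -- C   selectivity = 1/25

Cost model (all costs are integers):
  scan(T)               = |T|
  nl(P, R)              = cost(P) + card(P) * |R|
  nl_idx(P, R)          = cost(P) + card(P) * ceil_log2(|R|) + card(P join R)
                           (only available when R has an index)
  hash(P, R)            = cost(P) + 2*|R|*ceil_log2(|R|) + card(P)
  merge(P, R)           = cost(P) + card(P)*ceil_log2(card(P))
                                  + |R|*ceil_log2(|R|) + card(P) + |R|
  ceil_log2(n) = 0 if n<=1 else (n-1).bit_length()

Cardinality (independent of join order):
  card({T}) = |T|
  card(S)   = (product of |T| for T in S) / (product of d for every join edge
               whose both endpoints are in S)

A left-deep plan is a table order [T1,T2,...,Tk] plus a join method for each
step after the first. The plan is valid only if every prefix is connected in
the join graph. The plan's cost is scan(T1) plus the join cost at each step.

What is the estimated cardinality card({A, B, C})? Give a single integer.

Tables in S: A(250), B(40), C(250)
Edges inside S: A-B(d=20), B-C(d=25)
numerator = 250 * 40 * 250 = 2500000
denominator = 20 * 25 = 500
card(S) = 2500000 / 500 = 5000

5000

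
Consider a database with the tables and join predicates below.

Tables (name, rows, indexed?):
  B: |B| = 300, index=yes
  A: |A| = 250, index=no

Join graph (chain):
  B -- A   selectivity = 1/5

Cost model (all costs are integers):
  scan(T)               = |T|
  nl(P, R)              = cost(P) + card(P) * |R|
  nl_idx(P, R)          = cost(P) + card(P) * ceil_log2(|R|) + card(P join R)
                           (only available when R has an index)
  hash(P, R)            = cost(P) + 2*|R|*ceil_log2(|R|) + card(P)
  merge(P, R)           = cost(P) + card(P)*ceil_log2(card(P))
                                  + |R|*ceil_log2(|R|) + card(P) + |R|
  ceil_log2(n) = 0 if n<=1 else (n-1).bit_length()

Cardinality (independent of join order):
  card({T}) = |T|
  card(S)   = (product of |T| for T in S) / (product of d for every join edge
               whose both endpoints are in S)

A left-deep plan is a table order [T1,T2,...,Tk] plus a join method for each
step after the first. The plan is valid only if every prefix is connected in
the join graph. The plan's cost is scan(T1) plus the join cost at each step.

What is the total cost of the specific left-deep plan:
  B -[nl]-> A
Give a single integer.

step 1: scan B: cost=300, card=300
step 2: join A via nl
    card(P join A) = 300*250/(5) = 15000
    cost = 300 + 300*250 = 75300

75300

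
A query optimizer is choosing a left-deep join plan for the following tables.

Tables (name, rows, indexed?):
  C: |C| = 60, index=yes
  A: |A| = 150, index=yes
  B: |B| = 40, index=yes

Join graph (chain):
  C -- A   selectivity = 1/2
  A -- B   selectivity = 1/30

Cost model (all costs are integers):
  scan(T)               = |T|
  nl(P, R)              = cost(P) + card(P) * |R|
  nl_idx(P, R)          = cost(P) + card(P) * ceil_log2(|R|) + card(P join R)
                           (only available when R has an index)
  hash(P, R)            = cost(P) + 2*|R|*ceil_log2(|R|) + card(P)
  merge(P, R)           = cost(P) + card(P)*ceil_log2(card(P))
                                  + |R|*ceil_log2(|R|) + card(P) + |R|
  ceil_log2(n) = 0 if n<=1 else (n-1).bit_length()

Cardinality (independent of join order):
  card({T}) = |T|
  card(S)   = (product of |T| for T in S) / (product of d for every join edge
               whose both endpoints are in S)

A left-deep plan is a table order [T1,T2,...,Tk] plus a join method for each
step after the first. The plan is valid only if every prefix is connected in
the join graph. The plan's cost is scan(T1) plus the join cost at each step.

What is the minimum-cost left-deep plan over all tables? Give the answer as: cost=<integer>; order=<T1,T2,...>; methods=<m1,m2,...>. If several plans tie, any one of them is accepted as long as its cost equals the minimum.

cost=1480; order=B,A,C; methods=nl_idx,hash

Selinger DP (subsets sized 1..n):
  {C}: scan cost=60, card=60
  {A}: scan cost=150, card=150
  {B}: scan cost=40, card=40
  {AC}: card=4500; try (C,hash)→1020, (A,merge)→1830, (C,merge)→1920, (A,hash)→2520, (A,nl_idx)→5040, (C,nl_idx)→5550 …(+2); best=1020 via (C,hash)
  {AB}: card=200; try (A,nl_idx)→560, (B,hash)→780, (B,nl_idx)→1250, (A,merge)→1670, (B,merge)→1780, (A,hash)→2480 …(+2); best=560 via (A,nl_idx)
  {ABC}: card=6000; try (C,hash)→1480, (C,merge)→2780, (B,hash)→6000, (C,nl_idx)→7760, (C,nl)→12560, (B,nl_idx)→34020 …(+2); best=1480 via (C,hash)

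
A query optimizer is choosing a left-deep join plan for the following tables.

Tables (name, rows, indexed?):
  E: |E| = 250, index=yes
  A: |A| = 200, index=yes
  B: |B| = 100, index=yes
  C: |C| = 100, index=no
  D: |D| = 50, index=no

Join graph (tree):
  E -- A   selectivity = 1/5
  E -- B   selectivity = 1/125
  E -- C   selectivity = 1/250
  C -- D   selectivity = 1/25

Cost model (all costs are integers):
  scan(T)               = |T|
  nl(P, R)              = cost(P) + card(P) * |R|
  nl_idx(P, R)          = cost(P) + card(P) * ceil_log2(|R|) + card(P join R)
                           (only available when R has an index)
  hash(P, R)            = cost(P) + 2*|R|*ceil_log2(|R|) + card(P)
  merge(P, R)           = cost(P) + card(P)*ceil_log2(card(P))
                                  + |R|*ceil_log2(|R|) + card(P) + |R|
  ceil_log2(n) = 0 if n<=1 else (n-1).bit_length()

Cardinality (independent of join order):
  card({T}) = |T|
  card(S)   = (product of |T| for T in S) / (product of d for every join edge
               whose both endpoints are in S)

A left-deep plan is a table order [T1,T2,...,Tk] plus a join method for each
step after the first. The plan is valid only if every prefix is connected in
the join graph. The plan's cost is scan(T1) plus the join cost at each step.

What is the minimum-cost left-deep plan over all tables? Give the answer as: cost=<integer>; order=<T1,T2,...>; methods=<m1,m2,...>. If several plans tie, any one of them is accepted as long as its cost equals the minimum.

cost=5700; order=C,E,B,D,A; methods=nl_idx,nl_idx,hash,merge

Selinger DP (subsets sized 1..n):
  {E}: scan cost=250, card=250
  {A}: scan cost=200, card=200
  {B}: scan cost=100, card=100
  {C}: scan cost=100, card=100
  {D}: scan cost=50, card=50
  {AE}: card=10000; try (A,hash)→3700, (E,merge)→4250, (A,merge)→4300, (E,hash)→4400, (E,nl_idx)→11800, (A,nl_idx)→12250 …(+2); best=3700 via (A,hash)
  {BE}: card=200; try (E,nl_idx)→1100, (B,hash)→1900, (B,nl_idx)→2200, (E,merge)→3150, (B,merge)→3300, (E,hash)→4200 …(+2); best=1100 via (E,nl_idx)
  {CE}: card=100; try (E,nl_idx)→1000, (C,hash)→1900, (E,merge)→3150, (C,merge)→3300, (E,hash)→4200, (E,nl)→25100 …(+1); best=1000 via (E,nl_idx)
  {CD}: card=200; try (D,hash)→800, (C,merge)→1200, (D,merge)→1250, (C,hash)→1500, (C,nl)→5050, (D,nl)→5100; best=800 via (D,hash)
  {ABE}: card=8000; try (A,hash)→4500, (A,merge)→4700, (A,nl_idx)→10700, (B,hash)→15100, (A,nl)→41100, (B,nl_idx)→81700 …(+2); best=4500 via (A,hash)
  {ACE}: card=4000; try (A,merge)→3600, (A,hash)→4300, (A,nl_idx)→5800, (C,hash)→15100, (A,nl)→21000, (C,merge)→154500 …(+1); best=3600 via (A,merge)
  {BCE}: card=80; try (B,nl_idx)→1780, (B,hash)→2500, (B,merge)→2600, (C,hash)→2700, (C,merge)→3700, (B,nl)→11000 …(+1); best=1780 via (B,nl_idx)
  {CDE}: card=200; try (D,hash)→1700, (D,merge)→2150, (E,nl_idx)→2600, (E,merge)→4850, (E,hash)→5000, (D,nl)→6000 …(+1); best=1700 via (D,hash)
  {ABCE}: card=3200; try (A,merge)→4220, (A,hash)→5060, (A,nl_idx)→5620, (B,hash)→9000, (C,hash)→13900, (A,nl)→17780 …(+5); best=4220 via (A,merge)
  {ACDE}: card=8000; try (A,hash)→5100, (A,merge)→5300, (D,hash)→8200, (A,nl_idx)→11300, (A,nl)→41700, (D,merge)→55950 …(+1); best=5100 via (A,hash)
  {BCDE}: card=160; try (D,hash)→2460, (D,merge)→2770, (B,nl_idx)→3260, (B,hash)→3300, (B,merge)→4300, (D,nl)→5780 …(+1); best=2460 via (D,hash)
  {ABCDE}: card=6400; try (A,merge)→5700, (A,hash)→5820, (D,hash)→8020, (A,nl_idx)→10140, (B,hash)→14500, (A,nl)→34460 …(+5); best=5700 via (A,merge)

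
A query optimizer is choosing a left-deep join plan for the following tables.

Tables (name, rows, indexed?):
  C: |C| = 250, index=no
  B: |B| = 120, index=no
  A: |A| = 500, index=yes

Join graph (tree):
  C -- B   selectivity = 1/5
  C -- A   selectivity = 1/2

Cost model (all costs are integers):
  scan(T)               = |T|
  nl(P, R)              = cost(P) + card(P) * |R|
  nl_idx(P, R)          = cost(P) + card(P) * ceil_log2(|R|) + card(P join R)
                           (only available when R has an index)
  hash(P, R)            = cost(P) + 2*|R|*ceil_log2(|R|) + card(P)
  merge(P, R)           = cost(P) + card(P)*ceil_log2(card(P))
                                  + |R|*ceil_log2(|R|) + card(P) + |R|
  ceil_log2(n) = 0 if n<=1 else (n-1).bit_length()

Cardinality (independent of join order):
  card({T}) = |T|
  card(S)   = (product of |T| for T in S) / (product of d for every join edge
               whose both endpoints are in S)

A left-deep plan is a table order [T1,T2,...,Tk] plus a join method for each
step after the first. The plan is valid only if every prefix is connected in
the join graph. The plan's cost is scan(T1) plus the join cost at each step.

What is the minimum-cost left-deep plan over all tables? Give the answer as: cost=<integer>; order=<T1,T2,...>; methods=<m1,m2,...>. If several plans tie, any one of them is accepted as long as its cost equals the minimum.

cost=17180; order=C,B,A; methods=hash,hash

Selinger DP (subsets sized 1..n):
  {C}: scan cost=250, card=250
  {B}: scan cost=120, card=120
  {A}: scan cost=500, card=500
  {BC}: card=6000; try (B,hash)→2180, (C,merge)→3330, (B,merge)→3460, (C,hash)→4240, (C,nl)→30120, (B,nl)→30250; best=2180 via (B,hash)
  {AC}: card=62500; try (C,hash)→5000, (A,merge)→7500, (C,merge)→7750, (A,hash)→9500, (A,nl_idx)→65000, (A,nl)→125250 …(+1); best=5000 via (C,hash)
  {ABC}: card=1500000; try (A,hash)→17180, (B,hash)→69180, (A,merge)→91180, (B,merge)→1068460, (A,nl_idx)→1556180, (A,nl)→3002180 …(+1); best=17180 via (A,hash)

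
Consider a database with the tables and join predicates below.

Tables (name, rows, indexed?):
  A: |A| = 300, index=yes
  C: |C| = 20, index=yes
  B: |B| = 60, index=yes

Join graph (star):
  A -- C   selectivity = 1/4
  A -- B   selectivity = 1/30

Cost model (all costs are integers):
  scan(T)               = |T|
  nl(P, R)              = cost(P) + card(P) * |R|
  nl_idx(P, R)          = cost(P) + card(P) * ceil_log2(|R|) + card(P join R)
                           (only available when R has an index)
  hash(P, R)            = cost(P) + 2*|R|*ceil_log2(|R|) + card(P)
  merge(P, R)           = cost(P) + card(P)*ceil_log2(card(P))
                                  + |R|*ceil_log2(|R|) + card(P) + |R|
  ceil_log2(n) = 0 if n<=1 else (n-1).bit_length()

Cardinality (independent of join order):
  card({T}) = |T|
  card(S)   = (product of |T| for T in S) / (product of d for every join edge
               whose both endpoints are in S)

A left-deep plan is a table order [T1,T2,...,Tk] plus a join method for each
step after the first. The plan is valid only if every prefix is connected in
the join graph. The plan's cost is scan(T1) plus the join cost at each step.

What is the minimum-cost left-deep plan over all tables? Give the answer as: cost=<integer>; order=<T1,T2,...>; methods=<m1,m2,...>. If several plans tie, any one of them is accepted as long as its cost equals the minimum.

Selinger DP (subsets sized 1..n):
  {A}: scan cost=300, card=300
  {C}: scan cost=20, card=20
  {B}: scan cost=60, card=60
  {AC}: card=1500; try (C,hash)→800, (A,nl_idx)→1700, (A,merge)→3140, (C,nl_idx)→3300, (C,merge)→3420, (A,hash)→5440 …(+2); best=800 via (C,hash)
  {AB}: card=600; try (A,nl_idx)→1200, (B,hash)→1320, (B,nl_idx)→2700, (A,merge)→3480, (B,merge)→3720, (A,hash)→5520 …(+2); best=1200 via (A,nl_idx)
  {ABC}: card=3000; try (C,hash)→2000, (B,hash)→3020, (C,nl_idx)→7200, (C,merge)→7920, (B,nl_idx)→12800, (C,nl)→13200 …(+2); best=2000 via (C,hash)

cost=2000; order=B,A,C; methods=nl_idx,hash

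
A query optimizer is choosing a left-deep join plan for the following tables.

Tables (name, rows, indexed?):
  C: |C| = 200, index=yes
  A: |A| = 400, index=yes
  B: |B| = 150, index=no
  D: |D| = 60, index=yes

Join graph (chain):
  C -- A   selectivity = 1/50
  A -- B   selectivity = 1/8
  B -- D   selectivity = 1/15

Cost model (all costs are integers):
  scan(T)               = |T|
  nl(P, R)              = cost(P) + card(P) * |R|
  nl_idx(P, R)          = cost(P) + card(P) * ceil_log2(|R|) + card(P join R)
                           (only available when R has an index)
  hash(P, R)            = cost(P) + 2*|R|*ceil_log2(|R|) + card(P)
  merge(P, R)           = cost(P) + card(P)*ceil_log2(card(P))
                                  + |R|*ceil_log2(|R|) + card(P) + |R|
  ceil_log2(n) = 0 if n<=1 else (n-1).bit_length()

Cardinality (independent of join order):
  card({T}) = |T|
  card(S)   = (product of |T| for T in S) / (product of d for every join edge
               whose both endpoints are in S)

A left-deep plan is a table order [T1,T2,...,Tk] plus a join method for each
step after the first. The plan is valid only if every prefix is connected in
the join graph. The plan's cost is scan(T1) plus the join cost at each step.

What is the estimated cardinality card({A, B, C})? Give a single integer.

30000

Tables in S: A(400), B(150), C(200)
Edges inside S: C-A(d=50), A-B(d=8)
numerator = 400 * 150 * 200 = 12000000
denominator = 50 * 8 = 400
card(S) = 12000000 / 400 = 30000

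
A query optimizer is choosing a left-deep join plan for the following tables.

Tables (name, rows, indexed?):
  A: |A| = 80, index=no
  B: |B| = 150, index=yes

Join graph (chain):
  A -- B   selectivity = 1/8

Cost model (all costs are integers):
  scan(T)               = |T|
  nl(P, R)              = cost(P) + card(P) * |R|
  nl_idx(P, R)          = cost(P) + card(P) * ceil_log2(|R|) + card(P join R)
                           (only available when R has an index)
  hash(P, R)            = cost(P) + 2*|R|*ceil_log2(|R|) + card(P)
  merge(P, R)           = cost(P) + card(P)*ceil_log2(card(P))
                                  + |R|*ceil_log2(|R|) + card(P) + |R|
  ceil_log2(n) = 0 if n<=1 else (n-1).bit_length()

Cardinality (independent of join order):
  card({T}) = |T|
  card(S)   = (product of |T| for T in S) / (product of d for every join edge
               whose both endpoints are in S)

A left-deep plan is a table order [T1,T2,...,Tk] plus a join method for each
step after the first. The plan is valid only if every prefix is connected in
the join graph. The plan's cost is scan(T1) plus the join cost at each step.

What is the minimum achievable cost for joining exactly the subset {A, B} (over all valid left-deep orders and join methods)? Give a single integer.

1420

Selinger DP over subsets of {A,B}:
  {A}: scan cost=80, card=80
  {B}: scan cost=150, card=150
  {AB}: card=1500; try (A,hash)→1420, (B,merge)→2070, (A,merge)→2140, (B,nl_idx)→2220, (B,hash)→2560, (B,nl)→12080 …(+1); best=1420 via (A,hash)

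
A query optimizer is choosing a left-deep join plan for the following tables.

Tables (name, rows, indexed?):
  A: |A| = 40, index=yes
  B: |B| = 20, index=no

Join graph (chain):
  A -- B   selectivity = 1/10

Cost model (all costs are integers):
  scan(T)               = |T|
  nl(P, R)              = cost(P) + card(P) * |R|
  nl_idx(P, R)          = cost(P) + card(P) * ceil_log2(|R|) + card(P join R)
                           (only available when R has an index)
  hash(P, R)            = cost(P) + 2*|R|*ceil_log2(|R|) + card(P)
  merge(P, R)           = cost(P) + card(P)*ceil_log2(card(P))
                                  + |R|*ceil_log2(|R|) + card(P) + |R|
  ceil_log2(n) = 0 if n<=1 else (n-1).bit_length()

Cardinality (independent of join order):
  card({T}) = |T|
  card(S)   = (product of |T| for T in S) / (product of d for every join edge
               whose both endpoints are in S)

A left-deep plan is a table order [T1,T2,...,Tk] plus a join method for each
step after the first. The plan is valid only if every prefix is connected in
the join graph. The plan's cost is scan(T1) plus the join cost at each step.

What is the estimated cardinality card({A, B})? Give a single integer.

80

Tables in S: A(40), B(20)
Edges inside S: A-B(d=10)
numerator = 40 * 20 = 800
denominator = 10 = 10
card(S) = 800 / 10 = 80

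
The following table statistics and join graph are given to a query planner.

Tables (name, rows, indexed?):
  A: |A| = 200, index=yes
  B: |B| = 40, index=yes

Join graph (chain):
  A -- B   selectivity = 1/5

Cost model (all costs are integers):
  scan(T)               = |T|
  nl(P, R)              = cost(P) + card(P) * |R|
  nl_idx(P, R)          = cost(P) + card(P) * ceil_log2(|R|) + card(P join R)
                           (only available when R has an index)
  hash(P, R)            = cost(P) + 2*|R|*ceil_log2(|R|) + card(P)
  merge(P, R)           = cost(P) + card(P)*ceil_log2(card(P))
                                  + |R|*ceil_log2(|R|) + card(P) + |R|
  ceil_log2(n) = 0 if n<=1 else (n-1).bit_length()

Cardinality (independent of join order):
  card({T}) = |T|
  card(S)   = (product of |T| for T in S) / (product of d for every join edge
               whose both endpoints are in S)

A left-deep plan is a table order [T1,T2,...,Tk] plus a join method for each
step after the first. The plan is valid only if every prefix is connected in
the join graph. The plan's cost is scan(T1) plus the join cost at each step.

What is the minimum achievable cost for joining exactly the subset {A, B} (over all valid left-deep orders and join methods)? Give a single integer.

880

Selinger DP over subsets of {A,B}:
  {A}: scan cost=200, card=200
  {B}: scan cost=40, card=40
  {AB}: card=1600; try (B,hash)→880, (A,nl_idx)→1960, (A,merge)→2120, (B,merge)→2280, (B,nl_idx)→3000, (A,hash)→3280 …(+2); best=880 via (B,hash)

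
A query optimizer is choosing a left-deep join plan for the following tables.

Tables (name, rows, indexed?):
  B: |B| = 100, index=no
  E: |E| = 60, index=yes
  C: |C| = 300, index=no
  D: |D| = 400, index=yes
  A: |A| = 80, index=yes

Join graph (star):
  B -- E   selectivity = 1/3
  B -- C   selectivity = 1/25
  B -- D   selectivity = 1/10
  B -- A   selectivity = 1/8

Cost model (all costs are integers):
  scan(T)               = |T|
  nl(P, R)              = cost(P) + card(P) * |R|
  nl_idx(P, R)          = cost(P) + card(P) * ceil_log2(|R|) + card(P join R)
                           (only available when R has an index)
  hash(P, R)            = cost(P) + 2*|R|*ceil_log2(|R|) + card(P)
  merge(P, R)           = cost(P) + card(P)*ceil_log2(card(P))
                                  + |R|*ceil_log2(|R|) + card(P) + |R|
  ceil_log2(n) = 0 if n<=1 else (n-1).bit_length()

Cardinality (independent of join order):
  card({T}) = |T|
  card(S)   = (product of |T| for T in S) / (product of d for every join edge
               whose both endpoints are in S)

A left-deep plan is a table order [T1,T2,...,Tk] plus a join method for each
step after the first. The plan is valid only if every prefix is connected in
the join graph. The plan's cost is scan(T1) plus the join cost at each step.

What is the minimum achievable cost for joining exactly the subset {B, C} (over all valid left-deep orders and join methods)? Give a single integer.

Selinger DP over subsets of {B,C}:
  {B}: scan cost=100, card=100
  {C}: scan cost=300, card=300
  {BC}: card=1200; try (B,hash)→2000, (C,merge)→3900, (B,merge)→4100, (C,hash)→5600, (C,nl)→30100, (B,nl)→30300; best=2000 via (B,hash)

2000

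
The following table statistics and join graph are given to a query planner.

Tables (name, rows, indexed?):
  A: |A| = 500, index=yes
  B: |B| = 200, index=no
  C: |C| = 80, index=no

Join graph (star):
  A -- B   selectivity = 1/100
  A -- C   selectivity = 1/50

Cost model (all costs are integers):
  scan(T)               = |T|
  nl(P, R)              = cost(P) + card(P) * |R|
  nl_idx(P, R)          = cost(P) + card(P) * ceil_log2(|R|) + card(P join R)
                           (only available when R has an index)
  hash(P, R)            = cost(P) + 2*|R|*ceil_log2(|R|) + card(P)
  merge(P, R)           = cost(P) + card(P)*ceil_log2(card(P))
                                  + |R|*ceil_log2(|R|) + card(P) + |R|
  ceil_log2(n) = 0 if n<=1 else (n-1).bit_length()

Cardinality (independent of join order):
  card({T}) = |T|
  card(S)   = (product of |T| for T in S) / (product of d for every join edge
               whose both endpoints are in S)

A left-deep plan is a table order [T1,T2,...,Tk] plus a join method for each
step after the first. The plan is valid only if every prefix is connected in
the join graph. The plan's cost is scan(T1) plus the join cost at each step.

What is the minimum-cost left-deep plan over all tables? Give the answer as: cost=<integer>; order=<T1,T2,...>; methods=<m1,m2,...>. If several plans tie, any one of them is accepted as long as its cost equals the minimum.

cost=5120; order=B,A,C; methods=nl_idx,hash

Selinger DP (subsets sized 1..n):
  {A}: scan cost=500, card=500
  {B}: scan cost=200, card=200
  {C}: scan cost=80, card=80
  {AB}: card=1000; try (A,nl_idx)→3000, (B,hash)→4200, (A,merge)→7000, (B,merge)→7300, (A,hash)→9400, (A,nl)→100200 …(+1); best=3000 via (A,nl_idx)
  {AC}: card=800; try (A,nl_idx)→1600, (C,hash)→2120, (A,merge)→5720, (C,merge)→6140, (A,hash)→9160, (A,nl)→40080 …(+1); best=1600 via (A,nl_idx)
  {ABC}: card=1600; try (C,hash)→5120, (B,hash)→5600, (B,merge)→12200, (C,merge)→14640, (C,nl)→83000, (B,nl)→161600; best=5120 via (C,hash)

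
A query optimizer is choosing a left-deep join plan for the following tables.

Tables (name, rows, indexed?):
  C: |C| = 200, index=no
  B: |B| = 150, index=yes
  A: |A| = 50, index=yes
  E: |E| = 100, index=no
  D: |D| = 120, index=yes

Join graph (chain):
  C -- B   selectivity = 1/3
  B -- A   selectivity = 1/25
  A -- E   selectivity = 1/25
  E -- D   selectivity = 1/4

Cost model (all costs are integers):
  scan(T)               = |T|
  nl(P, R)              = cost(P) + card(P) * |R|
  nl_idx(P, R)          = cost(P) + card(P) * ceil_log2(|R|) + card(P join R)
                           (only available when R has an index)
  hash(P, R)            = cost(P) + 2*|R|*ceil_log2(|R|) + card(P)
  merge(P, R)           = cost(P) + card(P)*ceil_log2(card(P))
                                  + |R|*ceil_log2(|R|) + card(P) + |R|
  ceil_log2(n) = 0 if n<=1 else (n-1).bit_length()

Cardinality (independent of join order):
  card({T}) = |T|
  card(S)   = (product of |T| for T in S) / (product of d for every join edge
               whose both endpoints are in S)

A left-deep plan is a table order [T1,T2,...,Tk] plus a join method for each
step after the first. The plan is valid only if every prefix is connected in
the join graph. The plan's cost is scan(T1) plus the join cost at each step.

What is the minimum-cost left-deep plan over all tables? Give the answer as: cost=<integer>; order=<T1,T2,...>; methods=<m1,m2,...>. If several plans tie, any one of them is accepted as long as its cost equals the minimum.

Selinger DP (subsets sized 1..n):
  {C}: scan cost=200, card=200
  {B}: scan cost=150, card=150
  {A}: scan cost=50, card=50
  {E}: scan cost=100, card=100
  {D}: scan cost=120, card=120
  {BC}: card=10000; try (B,hash)→2800, (C,merge)→3300, (B,merge)→3350, (C,hash)→3500, (B,nl_idx)→11800, (C,nl)→30150 …(+1); best=2800 via (B,hash)
  {AB}: card=300; try (B,nl_idx)→750, (A,hash)→900, (A,nl_idx)→1350, (B,merge)→1750, (A,merge)→1850, (B,hash)→2500 …(+2); best=750 via (B,nl_idx)
  {AE}: card=200; try (A,hash)→800, (A,nl_idx)→900, (E,merge)→1200, (A,merge)→1250, (E,hash)→1500, (E,nl)→5050 …(+1); best=800 via (A,hash)
  {DE}: card=3000; try (E,hash)→1640, (D,merge)→1860, (E,merge)→1880, (D,hash)→1880, (D,nl_idx)→3800, (D,nl)→12100 …(+1); best=1640 via (E,hash)
  {ABC}: card=20000; try (C,hash)→4250, (C,merge)→5550, (A,hash)→13400, (C,nl)→60750, (A,nl_idx)→82800, (A,merge)→153150 …(+1); best=4250 via (C,hash)
  {ABE}: card=1200; try (E,hash)→2450, (B,hash)→3400, (B,nl_idx)→3600, (B,merge)→3950, (E,merge)→4550, (E,nl)→30750 …(+1); best=2450 via (E,hash)
  {ADE}: card=6000; try (D,hash)→2680, (D,merge)→3560, (A,hash)→5240, (D,nl_idx)→8200, (D,nl)→24800, (A,nl_idx)→25640 …(+2); best=2680 via (D,hash)
  {ABCE}: card=80000; try (C,hash)→6850, (C,merge)→18650, (E,hash)→25650, (C,nl)→242450, (E,merge)→325050, (E,nl)→2004250; best=6850 via (C,hash)
  {ABDE}: card=36000; try (D,hash)→5330, (B,hash)→11080, (D,merge)→17810, (D,nl_idx)→46850, (B,nl_idx)→86680, (B,merge)→88030 …(+2); best=5330 via (D,hash)
  {ABCDE}: card=2400000; try (C,hash)→44530, (D,hash)→88530, (C,merge)→619130, (D,merge)→1447810, (D,nl_idx)→2966850, (C,nl)→7205330 …(+1); best=44530 via (C,hash)

cost=44530; order=A,B,E,D,C; methods=nl_idx,hash,hash,hash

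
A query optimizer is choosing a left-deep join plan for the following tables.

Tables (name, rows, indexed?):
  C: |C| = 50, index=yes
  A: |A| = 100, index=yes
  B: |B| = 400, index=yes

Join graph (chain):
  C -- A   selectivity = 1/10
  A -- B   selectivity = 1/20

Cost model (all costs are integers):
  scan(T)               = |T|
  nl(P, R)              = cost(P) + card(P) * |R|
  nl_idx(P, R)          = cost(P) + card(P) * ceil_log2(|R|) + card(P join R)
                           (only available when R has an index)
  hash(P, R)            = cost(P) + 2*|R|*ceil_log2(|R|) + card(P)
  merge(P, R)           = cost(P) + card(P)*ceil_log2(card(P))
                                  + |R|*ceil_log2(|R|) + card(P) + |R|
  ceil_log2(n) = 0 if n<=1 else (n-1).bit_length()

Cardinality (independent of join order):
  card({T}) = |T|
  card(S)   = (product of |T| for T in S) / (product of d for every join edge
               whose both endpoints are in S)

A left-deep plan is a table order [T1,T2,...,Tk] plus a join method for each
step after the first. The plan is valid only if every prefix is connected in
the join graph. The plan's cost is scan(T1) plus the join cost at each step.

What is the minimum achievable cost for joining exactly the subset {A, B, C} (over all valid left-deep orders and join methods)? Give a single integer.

Selinger DP over subsets of {A,B,C}:
  {C}: scan cost=50, card=50
  {A}: scan cost=100, card=100
  {B}: scan cost=400, card=400
  {AC}: card=500; try (C,hash)→800, (A,nl_idx)→900, (C,nl_idx)→1200, (A,merge)→1200, (C,merge)→1250, (A,hash)→1500 …(+2); best=800 via (C,hash)
  {AB}: card=2000; try (A,hash)→2200, (B,nl_idx)→3000, (B,merge)→4900, (A,merge)→5200, (A,nl_idx)→5200, (B,hash)→7400 …(+2); best=2200 via (A,hash)
  {ABC}: card=10000; try (C,hash)→4800, (B,hash)→8500, (B,merge)→9800, (B,nl_idx)→15300, (C,nl_idx)→24200, (C,merge)→26550 …(+2); best=4800 via (C,hash)

4800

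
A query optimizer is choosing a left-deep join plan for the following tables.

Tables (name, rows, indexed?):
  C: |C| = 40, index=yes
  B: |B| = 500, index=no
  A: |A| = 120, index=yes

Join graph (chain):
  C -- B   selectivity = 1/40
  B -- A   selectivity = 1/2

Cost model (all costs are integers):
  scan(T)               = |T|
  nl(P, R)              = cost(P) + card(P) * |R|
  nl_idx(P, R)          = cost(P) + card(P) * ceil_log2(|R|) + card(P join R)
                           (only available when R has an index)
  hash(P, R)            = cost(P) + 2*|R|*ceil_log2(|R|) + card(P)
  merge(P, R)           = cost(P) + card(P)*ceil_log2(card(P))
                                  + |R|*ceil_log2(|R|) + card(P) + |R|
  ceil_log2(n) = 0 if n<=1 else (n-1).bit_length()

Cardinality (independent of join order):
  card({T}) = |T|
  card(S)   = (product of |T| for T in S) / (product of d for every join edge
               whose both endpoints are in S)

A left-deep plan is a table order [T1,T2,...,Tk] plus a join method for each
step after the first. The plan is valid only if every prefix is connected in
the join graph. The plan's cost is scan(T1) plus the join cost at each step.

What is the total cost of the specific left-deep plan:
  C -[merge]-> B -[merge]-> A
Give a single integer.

11280

step 1: scan C: cost=40, card=40
step 2: join B via merge
    card(P join B) = 40*500/(40) = 500
    cost = 40 + 40*6 + 500*9 + 40 + 500 = 5320
step 3: join A via merge
    card(P join A) = 500*120/(2) = 30000
    cost = 5320 + 500*9 + 120*7 + 500 + 120 = 11280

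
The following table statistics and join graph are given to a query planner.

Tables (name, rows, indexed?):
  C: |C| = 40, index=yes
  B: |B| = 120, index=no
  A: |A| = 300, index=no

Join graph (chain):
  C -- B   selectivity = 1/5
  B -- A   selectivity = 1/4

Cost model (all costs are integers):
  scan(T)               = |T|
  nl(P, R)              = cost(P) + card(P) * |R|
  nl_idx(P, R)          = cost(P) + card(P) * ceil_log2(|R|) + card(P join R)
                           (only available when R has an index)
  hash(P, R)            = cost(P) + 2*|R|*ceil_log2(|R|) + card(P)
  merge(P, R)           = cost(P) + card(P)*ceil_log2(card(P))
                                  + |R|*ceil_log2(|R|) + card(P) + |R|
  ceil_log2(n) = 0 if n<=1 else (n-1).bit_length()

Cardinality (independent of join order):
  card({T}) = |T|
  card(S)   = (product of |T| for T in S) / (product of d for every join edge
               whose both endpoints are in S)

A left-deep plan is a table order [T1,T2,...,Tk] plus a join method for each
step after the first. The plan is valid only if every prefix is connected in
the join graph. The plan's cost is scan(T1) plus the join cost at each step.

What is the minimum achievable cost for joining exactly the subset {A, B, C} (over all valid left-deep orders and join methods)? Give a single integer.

Selinger DP over subsets of {A,B,C}:
  {C}: scan cost=40, card=40
  {B}: scan cost=120, card=120
  {A}: scan cost=300, card=300
  {BC}: card=960; try (C,hash)→720, (B,merge)→1280, (C,merge)→1360, (B,hash)→1760, (C,nl_idx)→1800, (B,nl)→4840 …(+1); best=720 via (C,hash)
  {AB}: card=9000; try (B,hash)→2280, (A,merge)→4080, (B,merge)→4260, (A,hash)→5640, (A,nl)→36120, (B,nl)→36300; best=2280 via (B,hash)
  {ABC}: card=72000; try (A,hash)→7080, (C,hash)→11760, (A,merge)→14280, (C,nl_idx)→128280, (C,merge)→137560, (A,nl)→288720 …(+1); best=7080 via (A,hash)

7080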